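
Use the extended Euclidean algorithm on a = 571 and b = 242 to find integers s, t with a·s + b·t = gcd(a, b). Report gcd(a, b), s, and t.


Euclidean algorithm on (571, 242) — divide until remainder is 0:
  571 = 2 · 242 + 87
  242 = 2 · 87 + 68
  87 = 1 · 68 + 19
  68 = 3 · 19 + 11
  19 = 1 · 11 + 8
  11 = 1 · 8 + 3
  8 = 2 · 3 + 2
  3 = 1 · 2 + 1
  2 = 2 · 1 + 0
gcd(571, 242) = 1.
Track Bezout coefficients alongside the remainders: start with r₀ = 571 = a·1 + b·0 (s = 1, t = 0) and r₁ = 242 = a·0 + b·1 (s = 0, t = 1); each new remainder r_{k+1} = r_{k-1} − q_k·r_k inherits s_{k+1} = s_{k-1} − q_k·s_k, t_{k+1} = t_{k-1} − q_k·t_k, so r_k = a·s_k + b·t_k at every step:
  q = 2: r = 87, s = 1 − 2·0 = 1, t = 0 − 2·1 = -2  (check: 571·1 + 242·(-2) = 87)
  q = 2: r = 68, s = 0 − 2·1 = -2, t = 1 − 2·(-2) = 5  (check: 571·(-2) + 242·5 = 68)
  q = 1: r = 19, s = 1 − 1·(-2) = 3, t = -2 − 1·5 = -7  (check: 571·3 + 242·(-7) = 19)
  q = 3: r = 11, s = -2 − 3·3 = -11, t = 5 − 3·(-7) = 26  (check: 571·(-11) + 242·26 = 11)
  q = 1: r = 8, s = 3 − 1·(-11) = 14, t = -7 − 1·26 = -33  (check: 571·14 + 242·(-33) = 8)
  q = 1: r = 3, s = -11 − 1·14 = -25, t = 26 − 1·(-33) = 59  (check: 571·(-25) + 242·59 = 3)
  q = 2: r = 2, s = 14 − 2·(-25) = 64, t = -33 − 2·59 = -151  (check: 571·64 + 242·(-151) = 2)
  q = 1: r = 1, s = -25 − 1·64 = -89, t = 59 − 1·(-151) = 210  (check: 571·(-89) + 242·210 = 1)
The row with r = 1 (the gcd) gives the Bezout coefficients s = -89, t = 210.
Result: 571 · (-89) + 242 · (210) = 1.

gcd(571, 242) = 1; s = -89, t = 210 (check: 571·(-89) + 242·210 = 1).


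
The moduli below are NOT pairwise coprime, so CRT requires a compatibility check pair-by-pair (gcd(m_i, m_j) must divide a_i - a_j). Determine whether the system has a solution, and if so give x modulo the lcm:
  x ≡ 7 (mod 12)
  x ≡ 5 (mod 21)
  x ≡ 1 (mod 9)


Moduli 12, 21, 9 are not pairwise coprime, so CRT works modulo lcm(m_i) when all pairwise compatibility conditions hold.
Pairwise compatibility: gcd(m_i, m_j) must divide a_i - a_j for every pair.
Merge one congruence at a time:
  Start: x ≡ 7 (mod 12).
  Combine with x ≡ 5 (mod 21): gcd(12, 21) = 3, and 5 - 7 = -2 is NOT divisible by 3.
    ⇒ system is inconsistent (no integer solution).

No solution (the system is inconsistent).


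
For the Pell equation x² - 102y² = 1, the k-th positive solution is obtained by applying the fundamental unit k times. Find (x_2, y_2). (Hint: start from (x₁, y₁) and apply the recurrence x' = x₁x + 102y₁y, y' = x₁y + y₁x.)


Step 1: Find the fundamental solution (x₁, y₁) of x² - 102y² = 1.
  Expand √102 as a continued fraction. a₀ = ⌊√102⌋ = 10; iterate m_{k+1} = d_k·a_k − m_k, d_{k+1} = (102 − m_{k+1}²)/d_k, a_{k+1} = ⌊(a₀ + m_{k+1})/d_{k+1}⌋ (starting m₀ = 0, d₀ = 1), with convergents p_k = a_k·p_{k-1} + p_{k-2}, q_k = a_k·q_{k-1} + q_{k-2} (p₋₁ = 1, q₋₁ = 0):
  k = 0: a₀ = 10; p₀/q₀ = 10/1; p₀² − 102·q₀² = 100 − 102 = -2.
  k = 1: m = 10, d = 2, a = ⌊(10 + 10)/2⌋ = 10; p/q = (10·10 + 1)/(10·1 + 0) = 101/10; p² − 102·q² = 10201 − 10200 = 1.
  The first convergent with p² − 102·q² = 1 gives the fundamental solution (x₁, y₁) = (101, 10).
Step 2: Apply the recurrence (x_{n+1}, y_{n+1}) = (x₁x_n + 102y₁y_n, x₁y_n + y₁x_n) repeatedly.
  From (x_1, y_1) = (101, 10): x_2 = 101·101 + 102·10·10 = 20401; y_2 = 101·10 + 10·101 = 2020.
Step 3: Verify x_2² - 102·y_2² = 416200801 - 416200800 = 1 (should be 1). ✓

(x_1, y_1) = (101, 10); (x_2, y_2) = (20401, 2020).


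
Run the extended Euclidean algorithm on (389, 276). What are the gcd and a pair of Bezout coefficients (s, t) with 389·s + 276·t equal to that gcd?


Euclidean algorithm on (389, 276) — divide until remainder is 0:
  389 = 1 · 276 + 113
  276 = 2 · 113 + 50
  113 = 2 · 50 + 13
  50 = 3 · 13 + 11
  13 = 1 · 11 + 2
  11 = 5 · 2 + 1
  2 = 2 · 1 + 0
gcd(389, 276) = 1.
Track Bezout coefficients alongside the remainders: start with r₀ = 389 = a·1 + b·0 (s = 1, t = 0) and r₁ = 276 = a·0 + b·1 (s = 0, t = 1); each new remainder r_{k+1} = r_{k-1} − q_k·r_k inherits s_{k+1} = s_{k-1} − q_k·s_k, t_{k+1} = t_{k-1} − q_k·t_k, so r_k = a·s_k + b·t_k at every step:
  q = 1: r = 113, s = 1 − 1·0 = 1, t = 0 − 1·1 = -1  (check: 389·1 + 276·(-1) = 113)
  q = 2: r = 50, s = 0 − 2·1 = -2, t = 1 − 2·(-1) = 3  (check: 389·(-2) + 276·3 = 50)
  q = 2: r = 13, s = 1 − 2·(-2) = 5, t = -1 − 2·3 = -7  (check: 389·5 + 276·(-7) = 13)
  q = 3: r = 11, s = -2 − 3·5 = -17, t = 3 − 3·(-7) = 24  (check: 389·(-17) + 276·24 = 11)
  q = 1: r = 2, s = 5 − 1·(-17) = 22, t = -7 − 1·24 = -31  (check: 389·22 + 276·(-31) = 2)
  q = 5: r = 1, s = -17 − 5·22 = -127, t = 24 − 5·(-31) = 179  (check: 389·(-127) + 276·179 = 1)
The row with r = 1 (the gcd) gives the Bezout coefficients s = -127, t = 179.
Result: 389 · (-127) + 276 · (179) = 1.

gcd(389, 276) = 1; s = -127, t = 179 (check: 389·(-127) + 276·179 = 1).


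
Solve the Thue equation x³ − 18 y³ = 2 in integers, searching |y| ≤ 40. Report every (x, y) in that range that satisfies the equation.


The equation is x³ - 18y³ = 2. For fixed y, x³ = 18·y³ + 2, so a solution requires the RHS to be a perfect cube.
Strategy: iterate y from -40 to 40, compute RHS = 18·y³ + 2, and check whether it is a (positive or negative) perfect cube.
Check small values of y:
  y = 0: RHS = 2 is not a perfect cube.
  y = 1: RHS = 20 is not a perfect cube.
  y = -1: RHS = -16 is not a perfect cube.
  y = 2: RHS = 146 is not a perfect cube.
  y = -2: RHS = -142 is not a perfect cube.
  y = 3: RHS = 488 is not a perfect cube.
  y = -3: RHS = -484 is not a perfect cube.
Continuing the search up to |y| = 40 finds no solutions either.
No (x, y) in the scanned range satisfies the equation.

No integer solutions with |y| ≤ 40.


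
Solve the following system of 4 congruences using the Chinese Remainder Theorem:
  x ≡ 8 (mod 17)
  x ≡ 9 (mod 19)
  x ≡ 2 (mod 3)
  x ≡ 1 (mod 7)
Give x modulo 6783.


Product of moduli M = 17 · 19 · 3 · 7 = 6783.
Merge one congruence at a time:
  Start: x ≡ 8 (mod 17).
  Combine with x ≡ 9 (mod 19); new modulus lcm = 323.
    Write x = 8 + 17·t and substitute into x ≡ 9 (mod 19): 17·t ≡ 9 − 8 = 1 (mod 19).
    The inverse of 17 mod 19 is 9 (since 17·9 = 153 = 8·19 + 1), so t ≡ 9·1 = 9 ≡ 9 (mod 19).
    Then x = 8 + 17·9 = 161, valid modulo lcm(17, 19) = 323: x ≡ 161 (mod 323).
  Combine with x ≡ 2 (mod 3); new modulus lcm = 969.
    Write x = 161 + 323·t and substitute into x ≡ 2 (mod 3): 323·t ≡ 2 − 161 = -159 (mod 3).
    Reduce coefficients mod 3: 2·t ≡ 0 (mod 3).
    The inverse of 2 mod 3 is 2 (since 2·2 = 4 = 1·3 + 1), so t ≡ 2·0 = 0 ≡ 0 (mod 3).
    Then x = 161 + 323·0 = 161, valid modulo lcm(323, 3) = 969: x ≡ 161 (mod 969).
  Combine with x ≡ 1 (mod 7); new modulus lcm = 6783.
    Write x = 161 + 969·t and substitute into x ≡ 1 (mod 7): 969·t ≡ 1 − 161 = -160 (mod 7).
    Reduce coefficients mod 7: 3·t ≡ 1 (mod 7).
    The inverse of 3 mod 7 is 5 (since 3·5 = 15 = 2·7 + 1), so t ≡ 5·1 = 5 ≡ 5 (mod 7).
    Then x = 161 + 969·5 = 5006, valid modulo lcm(969, 7) = 6783: x ≡ 5006 (mod 6783).
Verify against each original: 5006 mod 17 = 8, 5006 mod 19 = 9, 5006 mod 3 = 2, 5006 mod 7 = 1.

x ≡ 5006 (mod 6783).


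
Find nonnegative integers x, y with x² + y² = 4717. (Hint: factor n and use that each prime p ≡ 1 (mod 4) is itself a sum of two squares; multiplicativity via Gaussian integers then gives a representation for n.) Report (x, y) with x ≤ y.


Step 1: Factor n = 4717 = 53 · 89.
Step 2: Check the mod-4 condition on each prime factor: 53 ≡ 1 (mod 4), exponent 1; 89 ≡ 1 (mod 4), exponent 1.
All primes ≡ 3 (mod 4) appear to even exponent (or don't appear), so by the two-squares theorem n IS expressible as a sum of two squares.
Step 3: Build a representation. Here n = 53 · 89 is a product of primes ≡ 1 (mod 4). Each prime p ≡ 1 (mod 4) is itself a sum of two squares; find a² by testing p − a² for a perfect square:
  53: 53 − 1² = 52, 53 − 2² = 49 = 7² ⇒ 53 = 2² + 7².
  89: 89 − 1² = 88, 89 − 2² = 85, 89 − 3² = 80, 89 − 4² = 73, 89 − 5² = 64 = 8² ⇒ 89 = 5² + 8².
  Combine using the Brahmagupta–Fibonacci identity (a² + b²)(c² + d²) = (ac − bd)² + (ad + bc)² = (ac + bd)² + (ad − bc)²:
  53 · 89 = 4717: from (2² + 7²)(5² + 8²), take (2·5 − 7·8, 2·8 + 7·5) = (10 − 56, 16 + 35) = (-46, 51); dropping signs (only squares matter) gives (46, 51); check 46² + 51² = 2116 + 2601 = 4717 ✓.
Step 4: Order so x ≤ y and verify: 46² + 51² = 2116 + 2601 = 4717 = n. ✓

n = 4717 = 46² + 51² (one valid representation with x ≤ y).


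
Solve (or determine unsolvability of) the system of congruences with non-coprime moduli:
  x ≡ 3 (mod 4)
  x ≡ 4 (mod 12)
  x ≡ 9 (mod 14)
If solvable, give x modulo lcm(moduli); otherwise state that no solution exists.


Moduli 4, 12, 14 are not pairwise coprime, so CRT works modulo lcm(m_i) when all pairwise compatibility conditions hold.
Pairwise compatibility: gcd(m_i, m_j) must divide a_i - a_j for every pair.
Merge one congruence at a time:
  Start: x ≡ 3 (mod 4).
  Combine with x ≡ 4 (mod 12): gcd(4, 12) = 4, and 4 - 3 = 1 is NOT divisible by 4.
    ⇒ system is inconsistent (no integer solution).

No solution (the system is inconsistent).


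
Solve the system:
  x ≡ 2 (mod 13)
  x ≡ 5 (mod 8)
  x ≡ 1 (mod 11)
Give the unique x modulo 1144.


Moduli 13, 8, 11 are pairwise coprime; by CRT there is a unique solution modulo M = 13 · 8 · 11 = 1144.
Solve pairwise, accumulating the modulus:
  Start with x ≡ 2 (mod 13).
  Combine with x ≡ 5 (mod 8): since gcd(13, 8) = 1, we get a unique residue mod 104.
    Write x = 2 + 13·t and substitute into x ≡ 5 (mod 8): 13·t ≡ 5 − 2 = 3 (mod 8).
    Reduce coefficients mod 8: 5·t ≡ 3 (mod 8).
    The inverse of 5 mod 8 is 5 (since 5·5 = 25 = 3·8 + 1), so t ≡ 5·3 = 15 ≡ 7 (mod 8).
    Then x = 2 + 13·7 = 93, valid modulo lcm(13, 8) = 104: x ≡ 93 (mod 104).
  Combine with x ≡ 1 (mod 11): since gcd(104, 11) = 1, we get a unique residue mod 1144.
    Write x = 93 + 104·t and substitute into x ≡ 1 (mod 11): 104·t ≡ 1 − 93 = -92 (mod 11).
    Reduce coefficients mod 11: 5·t ≡ 7 (mod 11).
    The inverse of 5 mod 11 is 9 (since 5·9 = 45 = 4·11 + 1), so t ≡ 9·7 = 63 ≡ 8 (mod 11).
    Then x = 93 + 104·8 = 925, valid modulo lcm(104, 11) = 1144: x ≡ 925 (mod 1144).
Verify: 925 mod 13 = 2 ✓, 925 mod 8 = 5 ✓, 925 mod 11 = 1 ✓.

x ≡ 925 (mod 1144).


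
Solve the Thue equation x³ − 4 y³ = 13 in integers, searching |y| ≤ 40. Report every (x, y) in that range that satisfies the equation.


The equation is x³ - 4y³ = 13. For fixed y, x³ = 4·y³ + 13, so a solution requires the RHS to be a perfect cube.
Strategy: iterate y from -40 to 40, compute RHS = 4·y³ + 13, and check whether it is a (positive or negative) perfect cube.
Check small values of y:
  y = 0: RHS = 13 is not a perfect cube.
  y = 1: RHS = 17 is not a perfect cube.
  y = -1: RHS = 9 is not a perfect cube.
  y = 2: RHS = 45 is not a perfect cube.
  y = -2: RHS = -19 is not a perfect cube.
  y = 3: RHS = 121 is not a perfect cube.
  y = -3: RHS = -95 is not a perfect cube.
Continuing the search up to |y| = 40 finds no solutions either.
No (x, y) in the scanned range satisfies the equation.

No integer solutions with |y| ≤ 40.


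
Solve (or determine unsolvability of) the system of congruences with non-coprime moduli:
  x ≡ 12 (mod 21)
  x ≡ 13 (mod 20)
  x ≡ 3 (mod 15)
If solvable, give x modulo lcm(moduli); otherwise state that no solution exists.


Moduli 21, 20, 15 are not pairwise coprime, so CRT works modulo lcm(m_i) when all pairwise compatibility conditions hold.
Pairwise compatibility: gcd(m_i, m_j) must divide a_i - a_j for every pair.
Merge one congruence at a time:
  Start: x ≡ 12 (mod 21).
  Combine with x ≡ 13 (mod 20): gcd(21, 20) = 1; 13 - 12 = 1, which IS divisible by 1, so compatible.
    Write x = 12 + 21·t and substitute into x ≡ 13 (mod 20): 21·t ≡ 13 − 12 = 1 (mod 20).
    Reduce coefficients mod 20: 1·t ≡ 1 (mod 20).
    So t ≡ 1 (mod 20).
    Then x = 12 + 21·1 = 33, valid modulo lcm(21, 20) = 420: x ≡ 33 (mod 420).
  Combine with x ≡ 3 (mod 15): gcd(420, 15) = 15; 3 - 33 = -30, which IS divisible by 15, so compatible.
    Write x = 33 + 420·t and substitute into x ≡ 3 (mod 15): 420·t ≡ 3 − 33 = -30 (mod 15).
    Divide the congruence (and modulus) by g = 15: 28·t ≡ -2 (mod 1).
    Modulo 1 every t works; take t = 0.
    Then x = 33 + 420·0 = 33, valid modulo lcm(420, 15) = 420: x ≡ 33 (mod 420).
Verify: 33 mod 21 = 12, 33 mod 20 = 13, 33 mod 15 = 3.

x ≡ 33 (mod 420).


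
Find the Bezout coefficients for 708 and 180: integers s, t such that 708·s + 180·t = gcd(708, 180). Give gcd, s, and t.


Euclidean algorithm on (708, 180) — divide until remainder is 0:
  708 = 3 · 180 + 168
  180 = 1 · 168 + 12
  168 = 14 · 12 + 0
gcd(708, 180) = 12.
Track Bezout coefficients alongside the remainders: start with r₀ = 708 = a·1 + b·0 (s = 1, t = 0) and r₁ = 180 = a·0 + b·1 (s = 0, t = 1); each new remainder r_{k+1} = r_{k-1} − q_k·r_k inherits s_{k+1} = s_{k-1} − q_k·s_k, t_{k+1} = t_{k-1} − q_k·t_k, so r_k = a·s_k + b·t_k at every step:
  q = 3: r = 168, s = 1 − 3·0 = 1, t = 0 − 3·1 = -3  (check: 708·1 + 180·(-3) = 168)
  q = 1: r = 12, s = 0 − 1·1 = -1, t = 1 − 1·(-3) = 4  (check: 708·(-1) + 180·4 = 12)
The row with r = 12 (the gcd) gives the Bezout coefficients s = -1, t = 4.
Result: 708 · (-1) + 180 · (4) = 12.

gcd(708, 180) = 12; s = -1, t = 4 (check: 708·(-1) + 180·4 = 12).


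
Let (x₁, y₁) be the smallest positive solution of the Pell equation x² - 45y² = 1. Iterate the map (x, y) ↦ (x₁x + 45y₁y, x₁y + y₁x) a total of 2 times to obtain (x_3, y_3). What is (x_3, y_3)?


Step 1: Find the fundamental solution (x₁, y₁) of x² - 45y² = 1.
  Expand √45 as a continued fraction. a₀ = ⌊√45⌋ = 6; iterate m_{k+1} = d_k·a_k − m_k, d_{k+1} = (45 − m_{k+1}²)/d_k, a_{k+1} = ⌊(a₀ + m_{k+1})/d_{k+1}⌋ (starting m₀ = 0, d₀ = 1), with convergents p_k = a_k·p_{k-1} + p_{k-2}, q_k = a_k·q_{k-1} + q_{k-2} (p₋₁ = 1, q₋₁ = 0):
  k = 0: a₀ = 6; p₀/q₀ = 6/1; p₀² − 45·q₀² = 36 − 45 = -9.
  k = 1: m = 6, d = 9, a = ⌊(6 + 6)/9⌋ = 1; p/q = (1·6 + 1)/(1·1 + 0) = 7/1; p² − 45·q² = 49 − 45 = 4.
  k = 2: m = 3, d = 4, a = ⌊(6 + 3)/4⌋ = 2; p/q = (2·7 + 6)/(2·1 + 1) = 20/3; p² − 45·q² = 400 − 405 = -5.
  k = 3: m = 5, d = 5, a = ⌊(6 + 5)/5⌋ = 2; p/q = (2·20 + 7)/(2·3 + 1) = 47/7; p² − 45·q² = 2209 − 2205 = 4.
  k = 4: m = 5, d = 4, a = ⌊(6 + 5)/4⌋ = 2; p/q = (2·47 + 20)/(2·7 + 3) = 114/17; p² − 45·q² = 12996 − 13005 = -9.
  k = 5: m = 3, d = 9, a = ⌊(6 + 3)/9⌋ = 1; p/q = (1·114 + 47)/(1·17 + 7) = 161/24; p² − 45·q² = 25921 − 25920 = 1.
  The first convergent with p² − 45·q² = 1 gives the fundamental solution (x₁, y₁) = (161, 24).
Step 2: Apply the recurrence (x_{n+1}, y_{n+1}) = (x₁x_n + 45y₁y_n, x₁y_n + y₁x_n) repeatedly.
  From (x_1, y_1) = (161, 24): x_2 = 161·161 + 45·24·24 = 51841; y_2 = 161·24 + 24·161 = 7728.
  From (x_2, y_2) = (51841, 7728): x_3 = 161·51841 + 45·24·7728 = 16692641; y_3 = 161·7728 + 24·51841 = 2488392.
Step 3: Verify x_3² - 45·y_3² = 278644263554881 - 278644263554880 = 1 (should be 1). ✓

(x_1, y_1) = (161, 24); (x_3, y_3) = (16692641, 2488392).


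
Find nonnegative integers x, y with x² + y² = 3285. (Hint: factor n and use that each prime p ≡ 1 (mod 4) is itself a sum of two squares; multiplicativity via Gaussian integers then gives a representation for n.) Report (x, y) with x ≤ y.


Step 1: Factor n = 3285 = 3^2 · 5 · 73.
Step 2: Check the mod-4 condition on each prime factor: 3 ≡ 3 (mod 4), exponent 2 (must be even); 5 ≡ 1 (mod 4), exponent 1; 73 ≡ 1 (mod 4), exponent 1.
All primes ≡ 3 (mod 4) appear to even exponent (or don't appear), so by the two-squares theorem n IS expressible as a sum of two squares.
Step 3: Build a representation. Group n = k² · m with k = 3 and m = 5 · 73 = 365 (a product of primes ≡ 1 (mod 4)); a representation of m scales to one of n via (k·x)² + (k·y)² = k²(x² + y²). Each prime p ≡ 1 (mod 4) is itself a sum of two squares; find a² by testing p − a² for a perfect square:
  5: 5 − 1² = 4 = 2² ⇒ 5 = 1² + 2².
  73: 73 − 1² = 72, 73 − 2² = 69, 73 − 3² = 64 = 8² ⇒ 73 = 3² + 8².
  Combine using the Brahmagupta–Fibonacci identity (a² + b²)(c² + d²) = (ac − bd)² + (ad + bc)² = (ac + bd)² + (ad − bc)²:
  5 · 73 = 365: from (1² + 2²)(3² + 8²), take (1·3 − 2·8, 1·8 + 2·3) = (3 − 16, 8 + 6) = (-13, 14); dropping signs (only squares matter) gives (13, 14); check 13² + 14² = 169 + 196 = 365 ✓.
  Scale by k = 3: (3·13, 3·14) = (39, 42).
Step 4: Order so x ≤ y and verify: 39² + 42² = 1521 + 1764 = 3285 = n. ✓

n = 3285 = 39² + 42² (one valid representation with x ≤ y).


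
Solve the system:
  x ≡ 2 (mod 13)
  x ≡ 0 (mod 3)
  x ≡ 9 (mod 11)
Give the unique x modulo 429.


Moduli 13, 3, 11 are pairwise coprime; by CRT there is a unique solution modulo M = 13 · 3 · 11 = 429.
Solve pairwise, accumulating the modulus:
  Start with x ≡ 2 (mod 13).
  Combine with x ≡ 0 (mod 3): since gcd(13, 3) = 1, we get a unique residue mod 39.
    Write x = 2 + 13·t and substitute into x ≡ 0 (mod 3): 13·t ≡ 0 − 2 = -2 (mod 3).
    Reduce coefficients mod 3: 1·t ≡ 1 (mod 3).
    So t ≡ 1 (mod 3).
    Then x = 2 + 13·1 = 15, valid modulo lcm(13, 3) = 39: x ≡ 15 (mod 39).
  Combine with x ≡ 9 (mod 11): since gcd(39, 11) = 1, we get a unique residue mod 429.
    Write x = 15 + 39·t and substitute into x ≡ 9 (mod 11): 39·t ≡ 9 − 15 = -6 (mod 11).
    Reduce coefficients mod 11: 6·t ≡ 5 (mod 11).
    The inverse of 6 mod 11 is 2 (since 6·2 = 12 = 1·11 + 1), so t ≡ 2·5 = 10 ≡ 10 (mod 11).
    Then x = 15 + 39·10 = 405, valid modulo lcm(39, 11) = 429: x ≡ 405 (mod 429).
Verify: 405 mod 13 = 2 ✓, 405 mod 3 = 0 ✓, 405 mod 11 = 9 ✓.

x ≡ 405 (mod 429).


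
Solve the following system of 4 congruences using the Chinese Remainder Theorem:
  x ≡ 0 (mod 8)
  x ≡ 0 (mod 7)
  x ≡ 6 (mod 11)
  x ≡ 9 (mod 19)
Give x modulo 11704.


Product of moduli M = 8 · 7 · 11 · 19 = 11704.
Merge one congruence at a time:
  Start: x ≡ 0 (mod 8).
  Combine with x ≡ 0 (mod 7); new modulus lcm = 56.
    Write x = 0 + 8·t and substitute into x ≡ 0 (mod 7): 8·t ≡ 0 − 0 = 0 (mod 7).
    Reduce coefficients mod 7: 1·t ≡ 0 (mod 7).
    So t ≡ 0 (mod 7).
    Then x = 0 + 8·0 = 0, valid modulo lcm(8, 7) = 56: x ≡ 0 (mod 56).
  Combine with x ≡ 6 (mod 11); new modulus lcm = 616.
    Write x = 0 + 56·t and substitute into x ≡ 6 (mod 11): 56·t ≡ 6 − 0 = 6 (mod 11).
    Reduce coefficients mod 11: 1·t ≡ 6 (mod 11).
    So t ≡ 6 (mod 11).
    Then x = 0 + 56·6 = 336, valid modulo lcm(56, 11) = 616: x ≡ 336 (mod 616).
  Combine with x ≡ 9 (mod 19); new modulus lcm = 11704.
    Write x = 336 + 616·t and substitute into x ≡ 9 (mod 19): 616·t ≡ 9 − 336 = -327 (mod 19).
    Reduce coefficients mod 19: 8·t ≡ 15 (mod 19).
    The inverse of 8 mod 19 is 12 (since 8·12 = 96 = 5·19 + 1), so t ≡ 12·15 = 180 ≡ 9 (mod 19).
    Then x = 336 + 616·9 = 5880, valid modulo lcm(616, 19) = 11704: x ≡ 5880 (mod 11704).
Verify against each original: 5880 mod 8 = 0, 5880 mod 7 = 0, 5880 mod 11 = 6, 5880 mod 19 = 9.

x ≡ 5880 (mod 11704).


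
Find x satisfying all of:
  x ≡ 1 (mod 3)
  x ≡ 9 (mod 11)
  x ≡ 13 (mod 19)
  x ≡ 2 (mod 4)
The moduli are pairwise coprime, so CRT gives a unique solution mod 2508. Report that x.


Product of moduli M = 3 · 11 · 19 · 4 = 2508.
Merge one congruence at a time:
  Start: x ≡ 1 (mod 3).
  Combine with x ≡ 9 (mod 11); new modulus lcm = 33.
    Write x = 1 + 3·t and substitute into x ≡ 9 (mod 11): 3·t ≡ 9 − 1 = 8 (mod 11).
    The inverse of 3 mod 11 is 4 (since 3·4 = 12 = 1·11 + 1), so t ≡ 4·8 = 32 ≡ 10 (mod 11).
    Then x = 1 + 3·10 = 31, valid modulo lcm(3, 11) = 33: x ≡ 31 (mod 33).
  Combine with x ≡ 13 (mod 19); new modulus lcm = 627.
    Write x = 31 + 33·t and substitute into x ≡ 13 (mod 19): 33·t ≡ 13 − 31 = -18 (mod 19).
    Reduce coefficients mod 19: 14·t ≡ 1 (mod 19).
    The inverse of 14 mod 19 is 15 (since 14·15 = 210 = 11·19 + 1), so t ≡ 15·1 = 15 ≡ 15 (mod 19).
    Then x = 31 + 33·15 = 526, valid modulo lcm(33, 19) = 627: x ≡ 526 (mod 627).
  Combine with x ≡ 2 (mod 4); new modulus lcm = 2508.
    Write x = 526 + 627·t and substitute into x ≡ 2 (mod 4): 627·t ≡ 2 − 526 = -524 (mod 4).
    Reduce coefficients mod 4: 3·t ≡ 0 (mod 4).
    The inverse of 3 mod 4 is 3 (since 3·3 = 9 = 2·4 + 1), so t ≡ 3·0 = 0 ≡ 0 (mod 4).
    Then x = 526 + 627·0 = 526, valid modulo lcm(627, 4) = 2508: x ≡ 526 (mod 2508).
Verify against each original: 526 mod 3 = 1, 526 mod 11 = 9, 526 mod 19 = 13, 526 mod 4 = 2.

x ≡ 526 (mod 2508).


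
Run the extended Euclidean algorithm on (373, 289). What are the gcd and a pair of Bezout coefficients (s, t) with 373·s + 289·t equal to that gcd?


Euclidean algorithm on (373, 289) — divide until remainder is 0:
  373 = 1 · 289 + 84
  289 = 3 · 84 + 37
  84 = 2 · 37 + 10
  37 = 3 · 10 + 7
  10 = 1 · 7 + 3
  7 = 2 · 3 + 1
  3 = 3 · 1 + 0
gcd(373, 289) = 1.
Track Bezout coefficients alongside the remainders: start with r₀ = 373 = a·1 + b·0 (s = 1, t = 0) and r₁ = 289 = a·0 + b·1 (s = 0, t = 1); each new remainder r_{k+1} = r_{k-1} − q_k·r_k inherits s_{k+1} = s_{k-1} − q_k·s_k, t_{k+1} = t_{k-1} − q_k·t_k, so r_k = a·s_k + b·t_k at every step:
  q = 1: r = 84, s = 1 − 1·0 = 1, t = 0 − 1·1 = -1  (check: 373·1 + 289·(-1) = 84)
  q = 3: r = 37, s = 0 − 3·1 = -3, t = 1 − 3·(-1) = 4  (check: 373·(-3) + 289·4 = 37)
  q = 2: r = 10, s = 1 − 2·(-3) = 7, t = -1 − 2·4 = -9  (check: 373·7 + 289·(-9) = 10)
  q = 3: r = 7, s = -3 − 3·7 = -24, t = 4 − 3·(-9) = 31  (check: 373·(-24) + 289·31 = 7)
  q = 1: r = 3, s = 7 − 1·(-24) = 31, t = -9 − 1·31 = -40  (check: 373·31 + 289·(-40) = 3)
  q = 2: r = 1, s = -24 − 2·31 = -86, t = 31 − 2·(-40) = 111  (check: 373·(-86) + 289·111 = 1)
The row with r = 1 (the gcd) gives the Bezout coefficients s = -86, t = 111.
Result: 373 · (-86) + 289 · (111) = 1.

gcd(373, 289) = 1; s = -86, t = 111 (check: 373·(-86) + 289·111 = 1).


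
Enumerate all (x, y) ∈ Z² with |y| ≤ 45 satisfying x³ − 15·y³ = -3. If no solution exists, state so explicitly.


The equation is x³ - 15y³ = -3. For fixed y, x³ = 15·y³ − 3, so a solution requires the RHS to be a perfect cube.
Strategy: iterate y from -45 to 45, compute RHS = 15·y³ − 3, and check whether it is a (positive or negative) perfect cube.
Check small values of y:
  y = 0: RHS = -3 is not a perfect cube.
  y = 1: RHS = 12 is not a perfect cube.
  y = -1: RHS = -18 is not a perfect cube.
  y = 2: RHS = 117 is not a perfect cube.
  y = -2: RHS = -123 is not a perfect cube.
  y = 3: RHS = 402 is not a perfect cube.
  y = -3: RHS = -408 is not a perfect cube.
Continuing the search up to |y| = 45 finds no solutions either.
No (x, y) in the scanned range satisfies the equation.

No integer solutions with |y| ≤ 45.


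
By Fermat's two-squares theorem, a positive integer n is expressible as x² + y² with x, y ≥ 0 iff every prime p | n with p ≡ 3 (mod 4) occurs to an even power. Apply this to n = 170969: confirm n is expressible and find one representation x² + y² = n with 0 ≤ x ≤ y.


Step 1: Factor n = 170969 = 17 · 89 · 113.
Step 2: Check the mod-4 condition on each prime factor: 17 ≡ 1 (mod 4), exponent 1; 89 ≡ 1 (mod 4), exponent 1; 113 ≡ 1 (mod 4), exponent 1.
All primes ≡ 3 (mod 4) appear to even exponent (or don't appear), so by the two-squares theorem n IS expressible as a sum of two squares.
Step 3: Build a representation. Here n = 17 · 89 · 113 is a product of primes ≡ 1 (mod 4). Each prime p ≡ 1 (mod 4) is itself a sum of two squares; find a² by testing p − a² for a perfect square:
  17: 17 − 1² = 16 = 4² ⇒ 17 = 1² + 4².
  89: 89 − 1² = 88, 89 − 2² = 85, 89 − 3² = 80, 89 − 4² = 73, 89 − 5² = 64 = 8² ⇒ 89 = 5² + 8².
  113: 113 − 1² = 112, 113 − 2² = 109, 113 − 3² = 104, 113 − 4² = 97, 113 − 5² = 88, 113 − 6² = 77, 113 − 7² = 64 = 8² ⇒ 113 = 7² + 8².
  Combine using the Brahmagupta–Fibonacci identity (a² + b²)(c² + d²) = (ac − bd)² + (ad + bc)² = (ac + bd)² + (ad − bc)²:
  17 · 89 = 1513: from (1² + 4²)(5² + 8²), take (1·5 − 4·8, 1·8 + 4·5) = (5 − 32, 8 + 20) = (-27, 28); dropping signs (only squares matter) gives (27, 28); check 27² + 28² = 729 + 784 = 1513 ✓.
  1513 · 113 = 170969: from (27² + 28²)(7² + 8²), take (27·7 − 28·8, 27·8 + 28·7) = (189 − 224, 216 + 196) = (-35, 412); dropping signs (only squares matter) gives (35, 412); check 35² + 412² = 1225 + 169744 = 170969 ✓.
Step 4: Order so x ≤ y and verify: 35² + 412² = 1225 + 169744 = 170969 = n. ✓

n = 170969 = 35² + 412² (one valid representation with x ≤ y).


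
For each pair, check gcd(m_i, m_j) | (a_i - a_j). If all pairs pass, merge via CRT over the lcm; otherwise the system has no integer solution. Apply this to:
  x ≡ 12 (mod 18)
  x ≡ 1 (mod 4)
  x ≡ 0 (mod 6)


Moduli 18, 4, 6 are not pairwise coprime, so CRT works modulo lcm(m_i) when all pairwise compatibility conditions hold.
Pairwise compatibility: gcd(m_i, m_j) must divide a_i - a_j for every pair.
Merge one congruence at a time:
  Start: x ≡ 12 (mod 18).
  Combine with x ≡ 1 (mod 4): gcd(18, 4) = 2, and 1 - 12 = -11 is NOT divisible by 2.
    ⇒ system is inconsistent (no integer solution).

No solution (the system is inconsistent).


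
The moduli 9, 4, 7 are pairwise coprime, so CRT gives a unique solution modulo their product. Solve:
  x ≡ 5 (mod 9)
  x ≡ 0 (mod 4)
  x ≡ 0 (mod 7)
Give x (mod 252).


Moduli 9, 4, 7 are pairwise coprime; by CRT there is a unique solution modulo M = 9 · 4 · 7 = 252.
Solve pairwise, accumulating the modulus:
  Start with x ≡ 5 (mod 9).
  Combine with x ≡ 0 (mod 4): since gcd(9, 4) = 1, we get a unique residue mod 36.
    Write x = 5 + 9·t and substitute into x ≡ 0 (mod 4): 9·t ≡ 0 − 5 = -5 (mod 4).
    Reduce coefficients mod 4: 1·t ≡ 3 (mod 4).
    So t ≡ 3 (mod 4).
    Then x = 5 + 9·3 = 32, valid modulo lcm(9, 4) = 36: x ≡ 32 (mod 36).
  Combine with x ≡ 0 (mod 7): since gcd(36, 7) = 1, we get a unique residue mod 252.
    Write x = 32 + 36·t and substitute into x ≡ 0 (mod 7): 36·t ≡ 0 − 32 = -32 (mod 7).
    Reduce coefficients mod 7: 1·t ≡ 3 (mod 7).
    So t ≡ 3 (mod 7).
    Then x = 32 + 36·3 = 140, valid modulo lcm(36, 7) = 252: x ≡ 140 (mod 252).
Verify: 140 mod 9 = 5 ✓, 140 mod 4 = 0 ✓, 140 mod 7 = 0 ✓.

x ≡ 140 (mod 252).


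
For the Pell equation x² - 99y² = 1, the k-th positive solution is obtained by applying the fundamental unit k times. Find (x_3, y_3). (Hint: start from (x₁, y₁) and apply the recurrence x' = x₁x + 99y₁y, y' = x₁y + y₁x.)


Step 1: Find the fundamental solution (x₁, y₁) of x² - 99y² = 1.
  Expand √99 as a continued fraction. a₀ = ⌊√99⌋ = 9; iterate m_{k+1} = d_k·a_k − m_k, d_{k+1} = (99 − m_{k+1}²)/d_k, a_{k+1} = ⌊(a₀ + m_{k+1})/d_{k+1}⌋ (starting m₀ = 0, d₀ = 1), with convergents p_k = a_k·p_{k-1} + p_{k-2}, q_k = a_k·q_{k-1} + q_{k-2} (p₋₁ = 1, q₋₁ = 0):
  k = 0: a₀ = 9; p₀/q₀ = 9/1; p₀² − 99·q₀² = 81 − 99 = -18.
  k = 1: m = 9, d = 18, a = ⌊(9 + 9)/18⌋ = 1; p/q = (1·9 + 1)/(1·1 + 0) = 10/1; p² − 99·q² = 100 − 99 = 1.
  The first convergent with p² − 99·q² = 1 gives the fundamental solution (x₁, y₁) = (10, 1).
Step 2: Apply the recurrence (x_{n+1}, y_{n+1}) = (x₁x_n + 99y₁y_n, x₁y_n + y₁x_n) repeatedly.
  From (x_1, y_1) = (10, 1): x_2 = 10·10 + 99·1·1 = 199; y_2 = 10·1 + 1·10 = 20.
  From (x_2, y_2) = (199, 20): x_3 = 10·199 + 99·1·20 = 3970; y_3 = 10·20 + 1·199 = 399.
Step 3: Verify x_3² - 99·y_3² = 15760900 - 15760899 = 1 (should be 1). ✓

(x_1, y_1) = (10, 1); (x_3, y_3) = (3970, 399).


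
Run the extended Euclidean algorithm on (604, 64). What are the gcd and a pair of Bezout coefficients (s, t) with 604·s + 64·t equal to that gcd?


Euclidean algorithm on (604, 64) — divide until remainder is 0:
  604 = 9 · 64 + 28
  64 = 2 · 28 + 8
  28 = 3 · 8 + 4
  8 = 2 · 4 + 0
gcd(604, 64) = 4.
Track Bezout coefficients alongside the remainders: start with r₀ = 604 = a·1 + b·0 (s = 1, t = 0) and r₁ = 64 = a·0 + b·1 (s = 0, t = 1); each new remainder r_{k+1} = r_{k-1} − q_k·r_k inherits s_{k+1} = s_{k-1} − q_k·s_k, t_{k+1} = t_{k-1} − q_k·t_k, so r_k = a·s_k + b·t_k at every step:
  q = 9: r = 28, s = 1 − 9·0 = 1, t = 0 − 9·1 = -9  (check: 604·1 + 64·(-9) = 28)
  q = 2: r = 8, s = 0 − 2·1 = -2, t = 1 − 2·(-9) = 19  (check: 604·(-2) + 64·19 = 8)
  q = 3: r = 4, s = 1 − 3·(-2) = 7, t = -9 − 3·19 = -66  (check: 604·7 + 64·(-66) = 4)
The row with r = 4 (the gcd) gives the Bezout coefficients s = 7, t = -66.
Result: 604 · (7) + 64 · (-66) = 4.

gcd(604, 64) = 4; s = 7, t = -66 (check: 604·7 + 64·(-66) = 4).


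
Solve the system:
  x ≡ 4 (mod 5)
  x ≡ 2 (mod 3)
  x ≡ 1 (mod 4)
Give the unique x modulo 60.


Moduli 5, 3, 4 are pairwise coprime; by CRT there is a unique solution modulo M = 5 · 3 · 4 = 60.
Solve pairwise, accumulating the modulus:
  Start with x ≡ 4 (mod 5).
  Combine with x ≡ 2 (mod 3): since gcd(5, 3) = 1, we get a unique residue mod 15.
    Write x = 4 + 5·t and substitute into x ≡ 2 (mod 3): 5·t ≡ 2 − 4 = -2 (mod 3).
    Reduce coefficients mod 3: 2·t ≡ 1 (mod 3).
    The inverse of 2 mod 3 is 2 (since 2·2 = 4 = 1·3 + 1), so t ≡ 2·1 = 2 ≡ 2 (mod 3).
    Then x = 4 + 5·2 = 14, valid modulo lcm(5, 3) = 15: x ≡ 14 (mod 15).
  Combine with x ≡ 1 (mod 4): since gcd(15, 4) = 1, we get a unique residue mod 60.
    Write x = 14 + 15·t and substitute into x ≡ 1 (mod 4): 15·t ≡ 1 − 14 = -13 (mod 4).
    Reduce coefficients mod 4: 3·t ≡ 3 (mod 4).
    The inverse of 3 mod 4 is 3 (since 3·3 = 9 = 2·4 + 1), so t ≡ 3·3 = 9 ≡ 1 (mod 4).
    Then x = 14 + 15·1 = 29, valid modulo lcm(15, 4) = 60: x ≡ 29 (mod 60).
Verify: 29 mod 5 = 4 ✓, 29 mod 3 = 2 ✓, 29 mod 4 = 1 ✓.

x ≡ 29 (mod 60).


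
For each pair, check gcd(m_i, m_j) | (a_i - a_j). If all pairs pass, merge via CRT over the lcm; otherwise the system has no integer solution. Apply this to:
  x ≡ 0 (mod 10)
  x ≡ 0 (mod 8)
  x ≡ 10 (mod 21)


Moduli 10, 8, 21 are not pairwise coprime, so CRT works modulo lcm(m_i) when all pairwise compatibility conditions hold.
Pairwise compatibility: gcd(m_i, m_j) must divide a_i - a_j for every pair.
Merge one congruence at a time:
  Start: x ≡ 0 (mod 10).
  Combine with x ≡ 0 (mod 8): gcd(10, 8) = 2; 0 - 0 = 0, which IS divisible by 2, so compatible.
    Write x = 0 + 10·t and substitute into x ≡ 0 (mod 8): 10·t ≡ 0 − 0 = 0 (mod 8).
    Divide the congruence (and modulus) by g = 2: 5·t ≡ 0 (mod 4).
    Reduce coefficients mod 4: 1·t ≡ 0 (mod 4).
    So t ≡ 0 (mod 4).
    Then x = 0 + 10·0 = 0, valid modulo lcm(10, 8) = 40: x ≡ 0 (mod 40).
  Combine with x ≡ 10 (mod 21): gcd(40, 21) = 1; 10 - 0 = 10, which IS divisible by 1, so compatible.
    Write x = 0 + 40·t and substitute into x ≡ 10 (mod 21): 40·t ≡ 10 − 0 = 10 (mod 21).
    Reduce coefficients mod 21: 19·t ≡ 10 (mod 21).
    The inverse of 19 mod 21 is 10 (since 19·10 = 190 = 9·21 + 1), so t ≡ 10·10 = 100 ≡ 16 (mod 21).
    Then x = 0 + 40·16 = 640, valid modulo lcm(40, 21) = 840: x ≡ 640 (mod 840).
Verify: 640 mod 10 = 0, 640 mod 8 = 0, 640 mod 21 = 10.

x ≡ 640 (mod 840).


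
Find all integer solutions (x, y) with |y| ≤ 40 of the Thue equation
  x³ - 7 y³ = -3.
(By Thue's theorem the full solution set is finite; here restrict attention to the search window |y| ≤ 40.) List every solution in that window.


The equation is x³ - 7y³ = -3. For fixed y, x³ = 7·y³ − 3, so a solution requires the RHS to be a perfect cube.
Strategy: iterate y from -40 to 40, compute RHS = 7·y³ − 3, and check whether it is a (positive or negative) perfect cube.
Check small values of y:
  y = 0: RHS = -3 is not a perfect cube.
  y = 1: RHS = 4 is not a perfect cube.
  y = -1: RHS = -10 is not a perfect cube.
  y = 2: RHS = 53 is not a perfect cube.
  y = -2: RHS = -59 is not a perfect cube.
  y = 3: RHS = 186 is not a perfect cube.
  y = -3: RHS = -192 is not a perfect cube.
Continuing the search up to |y| = 40 finds no solutions either.
No (x, y) in the scanned range satisfies the equation.

No integer solutions with |y| ≤ 40.


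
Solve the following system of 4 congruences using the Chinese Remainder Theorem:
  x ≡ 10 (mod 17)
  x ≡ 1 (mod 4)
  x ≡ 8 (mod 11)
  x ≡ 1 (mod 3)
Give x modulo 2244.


Product of moduli M = 17 · 4 · 11 · 3 = 2244.
Merge one congruence at a time:
  Start: x ≡ 10 (mod 17).
  Combine with x ≡ 1 (mod 4); new modulus lcm = 68.
    Write x = 10 + 17·t and substitute into x ≡ 1 (mod 4): 17·t ≡ 1 − 10 = -9 (mod 4).
    Reduce coefficients mod 4: 1·t ≡ 3 (mod 4).
    So t ≡ 3 (mod 4).
    Then x = 10 + 17·3 = 61, valid modulo lcm(17, 4) = 68: x ≡ 61 (mod 68).
  Combine with x ≡ 8 (mod 11); new modulus lcm = 748.
    Write x = 61 + 68·t and substitute into x ≡ 8 (mod 11): 68·t ≡ 8 − 61 = -53 (mod 11).
    Reduce coefficients mod 11: 2·t ≡ 2 (mod 11).
    The inverse of 2 mod 11 is 6 (since 2·6 = 12 = 1·11 + 1), so t ≡ 6·2 = 12 ≡ 1 (mod 11).
    Then x = 61 + 68·1 = 129, valid modulo lcm(68, 11) = 748: x ≡ 129 (mod 748).
  Combine with x ≡ 1 (mod 3); new modulus lcm = 2244.
    Write x = 129 + 748·t and substitute into x ≡ 1 (mod 3): 748·t ≡ 1 − 129 = -128 (mod 3).
    Reduce coefficients mod 3: 1·t ≡ 1 (mod 3).
    So t ≡ 1 (mod 3).
    Then x = 129 + 748·1 = 877, valid modulo lcm(748, 3) = 2244: x ≡ 877 (mod 2244).
Verify against each original: 877 mod 17 = 10, 877 mod 4 = 1, 877 mod 11 = 8, 877 mod 3 = 1.

x ≡ 877 (mod 2244).


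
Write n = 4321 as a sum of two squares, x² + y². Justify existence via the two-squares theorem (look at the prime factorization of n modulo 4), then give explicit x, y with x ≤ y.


Step 1: Factor n = 4321 = 29 · 149.
Step 2: Check the mod-4 condition on each prime factor: 29 ≡ 1 (mod 4), exponent 1; 149 ≡ 1 (mod 4), exponent 1.
All primes ≡ 3 (mod 4) appear to even exponent (or don't appear), so by the two-squares theorem n IS expressible as a sum of two squares.
Step 3: Build a representation. Here n = 29 · 149 is a product of primes ≡ 1 (mod 4). Each prime p ≡ 1 (mod 4) is itself a sum of two squares; find a² by testing p − a² for a perfect square:
  29: 29 − 1² = 28, 29 − 2² = 25 = 5² ⇒ 29 = 2² + 5².
  149: 149 − 1² = 148, 149 − 2² = 145, 149 − 3² = 140, 149 − 4² = 133, 149 − 5² = 124, 149 − 6² = 113, 149 − 7² = 100 = 10² ⇒ 149 = 7² + 10².
  Combine using the Brahmagupta–Fibonacci identity (a² + b²)(c² + d²) = (ac − bd)² + (ad + bc)² = (ac + bd)² + (ad − bc)²:
  29 · 149 = 4321: from (2² + 5²)(7² + 10²), take (2·7 − 5·10, 2·10 + 5·7) = (14 − 50, 20 + 35) = (-36, 55); dropping signs (only squares matter) gives (36, 55); check 36² + 55² = 1296 + 3025 = 4321 ✓.
Step 4: Order so x ≤ y and verify: 36² + 55² = 1296 + 3025 = 4321 = n. ✓

n = 4321 = 36² + 55² (one valid representation with x ≤ y).


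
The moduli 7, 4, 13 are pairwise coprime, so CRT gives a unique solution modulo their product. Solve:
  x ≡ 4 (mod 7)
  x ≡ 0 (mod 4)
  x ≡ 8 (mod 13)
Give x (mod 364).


Moduli 7, 4, 13 are pairwise coprime; by CRT there is a unique solution modulo M = 7 · 4 · 13 = 364.
Solve pairwise, accumulating the modulus:
  Start with x ≡ 4 (mod 7).
  Combine with x ≡ 0 (mod 4): since gcd(7, 4) = 1, we get a unique residue mod 28.
    Write x = 4 + 7·t and substitute into x ≡ 0 (mod 4): 7·t ≡ 0 − 4 = -4 (mod 4).
    Reduce coefficients mod 4: 3·t ≡ 0 (mod 4).
    The inverse of 3 mod 4 is 3 (since 3·3 = 9 = 2·4 + 1), so t ≡ 3·0 = 0 ≡ 0 (mod 4).
    Then x = 4 + 7·0 = 4, valid modulo lcm(7, 4) = 28: x ≡ 4 (mod 28).
  Combine with x ≡ 8 (mod 13): since gcd(28, 13) = 1, we get a unique residue mod 364.
    Write x = 4 + 28·t and substitute into x ≡ 8 (mod 13): 28·t ≡ 8 − 4 = 4 (mod 13).
    Reduce coefficients mod 13: 2·t ≡ 4 (mod 13).
    The inverse of 2 mod 13 is 7 (since 2·7 = 14 = 1·13 + 1), so t ≡ 7·4 = 28 ≡ 2 (mod 13).
    Then x = 4 + 28·2 = 60, valid modulo lcm(28, 13) = 364: x ≡ 60 (mod 364).
Verify: 60 mod 7 = 4 ✓, 60 mod 4 = 0 ✓, 60 mod 13 = 8 ✓.

x ≡ 60 (mod 364).


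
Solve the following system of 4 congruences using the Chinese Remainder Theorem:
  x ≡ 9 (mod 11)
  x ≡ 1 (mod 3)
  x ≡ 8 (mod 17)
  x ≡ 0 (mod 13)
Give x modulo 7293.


Product of moduli M = 11 · 3 · 17 · 13 = 7293.
Merge one congruence at a time:
  Start: x ≡ 9 (mod 11).
  Combine with x ≡ 1 (mod 3); new modulus lcm = 33.
    Write x = 9 + 11·t and substitute into x ≡ 1 (mod 3): 11·t ≡ 1 − 9 = -8 (mod 3).
    Reduce coefficients mod 3: 2·t ≡ 1 (mod 3).
    The inverse of 2 mod 3 is 2 (since 2·2 = 4 = 1·3 + 1), so t ≡ 2·1 = 2 ≡ 2 (mod 3).
    Then x = 9 + 11·2 = 31, valid modulo lcm(11, 3) = 33: x ≡ 31 (mod 33).
  Combine with x ≡ 8 (mod 17); new modulus lcm = 561.
    Write x = 31 + 33·t and substitute into x ≡ 8 (mod 17): 33·t ≡ 8 − 31 = -23 (mod 17).
    Reduce coefficients mod 17: 16·t ≡ 11 (mod 17).
    The inverse of 16 mod 17 is 16 (since 16·16 = 256 = 15·17 + 1), so t ≡ 16·11 = 176 ≡ 6 (mod 17).
    Then x = 31 + 33·6 = 229, valid modulo lcm(33, 17) = 561: x ≡ 229 (mod 561).
  Combine with x ≡ 0 (mod 13); new modulus lcm = 7293.
    Write x = 229 + 561·t and substitute into x ≡ 0 (mod 13): 561·t ≡ 0 − 229 = -229 (mod 13).
    Reduce coefficients mod 13: 2·t ≡ 5 (mod 13).
    The inverse of 2 mod 13 is 7 (since 2·7 = 14 = 1·13 + 1), so t ≡ 7·5 = 35 ≡ 9 (mod 13).
    Then x = 229 + 561·9 = 5278, valid modulo lcm(561, 13) = 7293: x ≡ 5278 (mod 7293).
Verify against each original: 5278 mod 11 = 9, 5278 mod 3 = 1, 5278 mod 17 = 8, 5278 mod 13 = 0.

x ≡ 5278 (mod 7293).


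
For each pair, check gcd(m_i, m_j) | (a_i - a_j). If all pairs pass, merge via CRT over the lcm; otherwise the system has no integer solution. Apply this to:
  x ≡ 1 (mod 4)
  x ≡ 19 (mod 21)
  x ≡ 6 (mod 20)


Moduli 4, 21, 20 are not pairwise coprime, so CRT works modulo lcm(m_i) when all pairwise compatibility conditions hold.
Pairwise compatibility: gcd(m_i, m_j) must divide a_i - a_j for every pair.
Merge one congruence at a time:
  Start: x ≡ 1 (mod 4).
  Combine with x ≡ 19 (mod 21): gcd(4, 21) = 1; 19 - 1 = 18, which IS divisible by 1, so compatible.
    Write x = 1 + 4·t and substitute into x ≡ 19 (mod 21): 4·t ≡ 19 − 1 = 18 (mod 21).
    The inverse of 4 mod 21 is 16 (since 4·16 = 64 = 3·21 + 1), so t ≡ 16·18 = 288 ≡ 15 (mod 21).
    Then x = 1 + 4·15 = 61, valid modulo lcm(4, 21) = 84: x ≡ 61 (mod 84).
  Combine with x ≡ 6 (mod 20): gcd(84, 20) = 4, and 6 - 61 = -55 is NOT divisible by 4.
    ⇒ system is inconsistent (no integer solution).

No solution (the system is inconsistent).


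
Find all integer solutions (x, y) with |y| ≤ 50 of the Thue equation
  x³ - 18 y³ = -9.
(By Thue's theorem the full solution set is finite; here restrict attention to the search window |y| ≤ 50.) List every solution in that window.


The equation is x³ - 18y³ = -9. For fixed y, x³ = 18·y³ − 9, so a solution requires the RHS to be a perfect cube.
Strategy: iterate y from -50 to 50, compute RHS = 18·y³ − 9, and check whether it is a (positive or negative) perfect cube.
Check small values of y:
  y = 0: RHS = -9 is not a perfect cube.
  y = 1: RHS = 9 is not a perfect cube.
  y = -1: RHS = -27 = (-3)³ ⇒ x = -3 works.
  y = 2: RHS = 135 is not a perfect cube.
  y = -2: RHS = -153 is not a perfect cube.
  y = 3: RHS = 477 is not a perfect cube.
  y = -3: RHS = -495 is not a perfect cube.
Continuing the search up to |y| = 50 finds no further solutions beyond those listed.
Collected solutions: (-3, -1).

Solutions (with |y| ≤ 50): (-3, -1).
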